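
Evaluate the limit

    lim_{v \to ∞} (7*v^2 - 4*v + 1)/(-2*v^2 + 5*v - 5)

-7/2

Numerator and denominator both have degree 2.
Dividing every term by v^2, all lower-order terms vanish and the limit is the ratio of leading coefficients, 7/(-2) = -7/2.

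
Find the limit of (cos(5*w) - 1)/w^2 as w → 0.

Direct substitution gives 0/0.
Apply L'Hôpital: lim (-5*sin(5*w))/(2*w), still 0/0.
After 2 applications of L'Hôpital's rule the quotient is (-25*cos(5*w))/(2); substituting w = 0 gives -25/2.

-25/2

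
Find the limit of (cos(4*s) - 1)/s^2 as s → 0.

Direct substitution gives 0/0.
Apply L'Hôpital: lim (-4*sin(4*s))/(2*s), still 0/0.
After 2 applications of L'Hôpital's rule the quotient is (-16*cos(4*s))/(2); substituting s = 0 gives -8.

-8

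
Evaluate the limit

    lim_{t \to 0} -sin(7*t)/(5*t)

Substitution gives 0/0.
Write it as (7/(-5))·sin(7t)/(7t); since sin(u)/u → 1, the limit is -7/5.

-7/5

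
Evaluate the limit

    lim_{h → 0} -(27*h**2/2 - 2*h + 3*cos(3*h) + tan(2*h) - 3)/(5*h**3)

Substitution gives 0/0 (the numerator vanishes to order 3).
Expand each term to order h^3: the coefficient of h^3 in 3·cos(3h) is 0 and in tan(2h) is 8/3.
Lower-order terms cancel with the polynomial part, so the numerator is (8/3)·h^3 + o(h^3), and the limit is (8/3)/(-5) = -8/15.

-8/15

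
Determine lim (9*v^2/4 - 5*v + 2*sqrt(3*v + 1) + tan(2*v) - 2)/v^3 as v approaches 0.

145/24

Substitution gives 0/0 (the numerator vanishes to order 3).
Expand each term to order v^3: the coefficient of v^3 in tan(2v) is 8/3 and in 2·√(1 + 3v) is 27/8.
Lower-order terms cancel with the polynomial part, so the numerator is (145/24)·v^3 + o(v^3), and the limit is (145/24)/(1) = 145/24.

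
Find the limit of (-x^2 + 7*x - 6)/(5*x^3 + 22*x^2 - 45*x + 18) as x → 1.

Since x = 1 makes numerator and denominator zero, (x - 1) divides both.
Cancelling it gives (6 - x)/(5*x^2 + 27*x - 18); now plug in x = 1 to get 5/14.

5/14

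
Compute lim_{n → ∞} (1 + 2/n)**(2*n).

e^(4)

Let L be the limit and take ln: ln L = lim (2n)·ln(1 + 2/n) = lim (2n)·(2/n + O(1/n²)) = 4.
Hence L = e^(4).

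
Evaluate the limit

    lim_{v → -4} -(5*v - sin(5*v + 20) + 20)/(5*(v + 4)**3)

Direct substitution gives 0/0.
Apply L'Hôpital: lim (5 - 5*cos(5*v + 20))/(-15*(v + 4)^2), still 0/0.
Apply L'Hôpital: lim (25*sin(5*v + 20))/(-30*v - 120), still 0/0.
After 3 applications of L'Hôpital's rule the quotient is (125*cos(5*v + 20))/(-30); substituting v = -4 gives -25/6.

-25/6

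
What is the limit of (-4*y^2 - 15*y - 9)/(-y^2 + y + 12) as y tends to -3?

Since y = -3 makes numerator and denominator zero, (y + 3) divides both.
Cancelling it gives (-4*y - 3)/(4 - y); now plug in y = -3 to get 9/7.

9/7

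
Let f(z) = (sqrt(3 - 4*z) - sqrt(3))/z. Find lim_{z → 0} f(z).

-2*√(3)/3

Substitution gives 0/0. Multiply numerator and denominator by the conjugate √(3 - 4z) + √3.
The numerator becomes (3 - 4z) − 3 = -4z, so the expression simplifies to -4/(√(3 - 4z) + √3).
Letting z → 0 gives -4/(2√3) = -2*√(3)/3.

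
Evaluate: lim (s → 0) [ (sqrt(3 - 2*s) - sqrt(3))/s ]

-√(3)/3

Substitution gives 0/0. Multiply numerator and denominator by the conjugate √(3 - 2s) + √3.
The numerator becomes (3 - 2s) − 3 = -2s, so the expression simplifies to -2/(√(3 - 2s) + √3).
Letting s → 0 gives -2/(2√3) = -√(3)/3.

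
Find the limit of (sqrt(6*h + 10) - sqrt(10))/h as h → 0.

Substitution gives 0/0. Multiply numerator and denominator by the conjugate √(10 + 6h) + √10.
The numerator becomes (10 + 6h) − 10 = 6h, so the expression simplifies to 6/(√(10 + 6h) + √10).
Letting h → 0 gives 6/(2√10) = 3*√(10)/10.

3*√(10)/10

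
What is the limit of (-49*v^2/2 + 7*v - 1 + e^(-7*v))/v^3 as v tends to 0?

-343/6

Direct substitution gives 0/0.
Apply L'Hôpital: lim (-49*v + 7 - 7*e^(-7*v))/(3*v^2), still 0/0.
Apply L'Hôpital: lim (-49 + 49*e^(-7*v))/(6*v), still 0/0.
After 3 applications of L'Hôpital's rule the quotient is (-343*e^(-7*v))/(6); substituting v = 0 gives -343/6.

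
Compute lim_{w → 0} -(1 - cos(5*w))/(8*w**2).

Substitution gives 0/0.
Use (1 − cos u)/u² → 1/2 with u = 5w: the limit is 5²/(2·(-8)) = -25/16.

-25/16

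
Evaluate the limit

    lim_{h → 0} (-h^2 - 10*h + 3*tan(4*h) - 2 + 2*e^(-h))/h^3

Substitution gives 0/0 (the numerator vanishes to order 3).
Expand each term to order h^3: the coefficient of h^3 in 3·tan(4h) is 64 and in 2·e^(-h) is -1/3.
Lower-order terms cancel with the polynomial part, so the numerator is (191/3)·h^3 + o(h^3), and the limit is (191/3)/(1) = 191/3.

191/3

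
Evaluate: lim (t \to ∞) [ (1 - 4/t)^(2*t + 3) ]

Let L be the limit and take ln: ln L = lim (2t + 3)·ln(1 - 4/t) = lim (2t + 3)·(-4/t + O(1/t²)) = -8.
Hence L = e^(-8).

e^(-8)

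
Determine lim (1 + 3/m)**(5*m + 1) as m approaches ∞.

Let L be the limit and take ln: ln L = lim (5m + 1)·ln(1 + 3/m) = lim (5m + 1)·(3/m + O(1/m²)) = 15.
Hence L = e^(15).

e^(15)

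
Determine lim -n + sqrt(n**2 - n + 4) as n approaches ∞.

-1/2

This has the form ∞ − ∞. Multiply and divide by the conjugate √(n^2 - n + 4) + n.
That gives (-n + 4) / (√(n^2 - n + 4) + n).
Divide numerator and denominator by n: the limit is -1/(2·1) = -1/2.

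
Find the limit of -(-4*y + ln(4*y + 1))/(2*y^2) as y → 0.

4

Direct substitution gives 0/0.
Apply L'Hôpital: lim (-4 + 4/(4*y + 1))/(-4*y), still 0/0.
After 2 applications of L'Hôpital's rule the quotient is (-16/(4*y + 1)^2)/(-4); substituting y = 0 gives 4.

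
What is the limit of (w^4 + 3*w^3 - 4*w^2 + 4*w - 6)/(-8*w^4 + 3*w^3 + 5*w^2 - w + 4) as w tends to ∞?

Numerator and denominator both have degree 4.
Dividing every term by w^4, all lower-order terms vanish and the limit is the ratio of leading coefficients, 1/(-8) = -1/8.

-1/8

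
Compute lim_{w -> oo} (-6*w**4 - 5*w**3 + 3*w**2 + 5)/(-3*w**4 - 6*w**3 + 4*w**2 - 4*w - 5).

2

Numerator and denominator both have degree 4.
Dividing every term by w^4, all lower-order terms vanish and the limit is the ratio of leading coefficients, -6/(-3) = 2.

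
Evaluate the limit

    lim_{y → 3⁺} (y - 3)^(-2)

∞

As y → 3⁺, (y - 3) → 0⁺, so (y - 3)^2 → 0⁺ and 1/(y - 3)^2 → ∞.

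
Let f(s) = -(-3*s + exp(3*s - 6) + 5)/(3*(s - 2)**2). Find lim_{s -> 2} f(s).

Direct substitution gives 0/0.
Apply L'Hôpital: lim (3*e^(3*s - 6) - 3)/(12 - 6*s), still 0/0.
After 2 applications of L'Hôpital's rule the quotient is (9*e^(3*s - 6))/(-6); substituting s = 2 gives -3/2.

-3/2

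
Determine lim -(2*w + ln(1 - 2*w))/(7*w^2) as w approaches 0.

2/7

Direct substitution gives 0/0.
Apply L'Hôpital: lim (2 - 2/(1 - 2*w))/(-14*w), still 0/0.
After 2 applications of L'Hôpital's rule the quotient is (-4/(1 - 2*w)^2)/(-14); substituting w = 0 gives 2/7.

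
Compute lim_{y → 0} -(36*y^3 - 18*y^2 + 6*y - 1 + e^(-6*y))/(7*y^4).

Direct substitution gives 0/0.
Apply L'Hôpital: lim (108*y^2 - 36*y + 6 - 6*e^(-6*y))/(-28*y^3), still 0/0.
Apply L'Hôpital: lim (216*y - 36 + 36*e^(-6*y))/(-84*y^2), still 0/0.
Apply L'Hôpital: lim (216 - 216*e^(-6*y))/(-168*y), still 0/0.
After 4 applications of L'Hôpital's rule the quotient is (1296*e^(-6*y))/(-168); substituting y = 0 gives -54/7.

-54/7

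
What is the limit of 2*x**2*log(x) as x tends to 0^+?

0

This is a 0·(−∞) form. Rewrite as 2·ln(x) / x^(−2) and apply L'Hôpital:
the derivative quotient is 2·(1/x) / (−2·x^(−3)) = (-2/2)·x^2 → 0.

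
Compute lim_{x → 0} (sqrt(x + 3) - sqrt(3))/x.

A 0/0 form; rationalise with √(3 + x) + √3. This collapses the numerator to x, leaving 1/(√(3 + x) + √3) → 1/(2√3) = √(3)/6.

√(3)/6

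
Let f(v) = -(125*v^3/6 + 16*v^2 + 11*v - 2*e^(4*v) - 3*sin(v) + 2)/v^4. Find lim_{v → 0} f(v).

Substitution gives 0/0 (the numerator vanishes to order 4).
Expand each term to order v^4: the coefficient of v^4 in -3·sin(v) is 0 and in -2·e^(4v) is -64/3.
Lower-order terms cancel with the polynomial part, so the numerator is (-64/3)·v^4 + o(v^4), and the limit is (-64/3)/(-1) = 64/3.

64/3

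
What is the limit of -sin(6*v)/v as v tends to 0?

-6

Substitution gives 0/0.
Write it as (6/(-1))·sin(6v)/(6v); since sin(u)/u → 1, the limit is -6.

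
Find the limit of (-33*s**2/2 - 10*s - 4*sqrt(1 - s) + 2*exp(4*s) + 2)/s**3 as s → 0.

Substitution gives 0/0; apply L'Hôpital's rule 3 times.
After differentiating numerator and denominator 3 times the quotient is (128*e^(4*s) + 3/(2*(1 - s)^(5/2)))/(6); at s = 0 this is 259/12.

259/12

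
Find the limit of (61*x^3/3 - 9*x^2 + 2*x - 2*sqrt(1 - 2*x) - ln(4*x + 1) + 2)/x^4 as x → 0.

261/4

Substitution gives 0/0; apply L'Hôpital's rule 4 times.
After differentiating numerator and denominator 4 times the quotient is (1536/(4*x + 1)^4 + 30/(1 - 2*x)^(7/2))/(24); at x = 0 this is 261/4.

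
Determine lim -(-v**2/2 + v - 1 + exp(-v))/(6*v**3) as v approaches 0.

1/36

Direct substitution gives 0/0.
Apply L'Hôpital: lim (-v + 1 - e^(-v))/(-18*v^2), still 0/0.
Apply L'Hôpital: lim (-1 + e^(-v))/(-36*v), still 0/0.
After 3 applications of L'Hôpital's rule the quotient is (-e^(-v))/(-36); substituting v = 0 gives 1/36.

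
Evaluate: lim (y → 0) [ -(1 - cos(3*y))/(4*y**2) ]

-9/8

Substitution gives 0/0.
Use (1 − cos u)/u² → 1/2 with u = 3y: the limit is 3²/(2·(-4)) = -9/8.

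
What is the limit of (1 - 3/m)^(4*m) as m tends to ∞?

Write it as [(1 - 3/m)^m]^(4) · (1 - 3/m)^(0). The bracketed term tends to e^(-3) and the second factor to 1, so the limit is e^(-12).

e^(-12)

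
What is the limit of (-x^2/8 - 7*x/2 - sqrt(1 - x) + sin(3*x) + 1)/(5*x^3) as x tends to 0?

-71/80

Substitution gives 0/0 (the numerator vanishes to order 3).
Expand each term to order x^3: the coefficient of x^3 in −√(1 - x) is 1/16 and in sin(3x) is -9/2.
Lower-order terms cancel with the polynomial part, so the numerator is (-71/16)·x^3 + o(x^3), and the limit is (-71/16)/(5) = -71/80.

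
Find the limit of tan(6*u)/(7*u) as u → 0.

Substitution gives 0/0.
Since tan(θ)/θ → 1 as θ → 0, tan(6u)/(6u) → 1 and the limit is 6/7.

6/7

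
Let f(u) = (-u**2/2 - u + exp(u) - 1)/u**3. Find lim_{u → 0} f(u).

Direct substitution gives 0/0.
Apply L'Hôpital: lim (-u + e^(u) - 1)/(3*u^2), still 0/0.
Apply L'Hôpital: lim (e^(u) - 1)/(6*u), still 0/0.
After 3 applications of L'Hôpital's rule the quotient is (e^(u))/(6); substituting u = 0 gives 1/6.

1/6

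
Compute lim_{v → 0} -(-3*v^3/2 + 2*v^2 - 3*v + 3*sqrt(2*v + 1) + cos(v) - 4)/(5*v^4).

11/30

Substitution gives 0/0 (the numerator vanishes to order 4).
Expand each term to order v^4: the coefficient of v^4 in cos(v) is 1/24 and in 3·√(1 + 2v) is -15/8.
Lower-order terms cancel with the polynomial part, so the numerator is (-11/6)·v^4 + o(v^4), and the limit is (-11/6)/(-5) = 11/30.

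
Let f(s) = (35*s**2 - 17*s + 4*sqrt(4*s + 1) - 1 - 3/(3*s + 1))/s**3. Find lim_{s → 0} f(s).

Substitution gives 0/0 (the numerator vanishes to order 3).
Expand each term to order s^3: the coefficient of s^3 in -3·1/(1 + 3s) is 81 and in 4·√(1 + 4s) is 16.
Lower-order terms cancel with the polynomial part, so the numerator is (97)·s^3 + o(s^3), and the limit is (97)/(1) = 97.

97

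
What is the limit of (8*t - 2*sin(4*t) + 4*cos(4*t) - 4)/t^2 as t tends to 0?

Substitution gives 0/0 (the numerator vanishes to order 2).
Expand each term to order t^2: the coefficient of t^2 in -2·sin(4t) is 0 and in 4·cos(4t) is -32.
Lower-order terms cancel with the polynomial part, so the numerator is (-32)·t^2 + o(t^2), and the limit is (-32)/(1) = -32.

-32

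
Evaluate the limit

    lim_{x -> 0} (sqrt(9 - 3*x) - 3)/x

A 0/0 form; rationalise with √(9 - 3x) + √9. This collapses the numerator to -3x, leaving -3/(√(9 - 3x) + √9) → -3/(2√9) = -1/2.

-1/2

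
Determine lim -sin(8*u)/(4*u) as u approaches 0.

-2

Substitution gives 0/0.
Write it as (8/(-4))·sin(8u)/(8u); since sin(θ)/θ → 1, the limit is -2.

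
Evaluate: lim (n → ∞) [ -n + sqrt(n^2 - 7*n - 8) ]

An ∞ − ∞ form. Rationalising with the conjugate, the difference becomes (-7n - 8) / (√(n^2 - 7*n - 8) + n).
For large n the denominator behaves like 2·n, so the quotient tends to -7/2 = -7/2.

-7/2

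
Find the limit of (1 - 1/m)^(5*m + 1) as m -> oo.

e^(-5)

The base → 1 and the exponent → ∞: a 1^∞ form.
Take logarithms: (5m + 1)·ln(1 - 1/m). Since ln(1+u) ~ u for small u, this behaves like (5m)·(-1/m) → -5.
So the limit is e^(-5).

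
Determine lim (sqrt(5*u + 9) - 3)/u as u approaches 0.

A 0/0 form; rationalise with √(9 + 5u) + √9. This collapses the numerator to 5u, leaving 5/(√(9 + 5u) + √9) → 5/(2√9) = 5/6.

5/6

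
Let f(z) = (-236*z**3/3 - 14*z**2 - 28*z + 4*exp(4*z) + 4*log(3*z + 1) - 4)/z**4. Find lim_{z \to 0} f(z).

-115/3

Substitution gives 0/0; apply L'Hôpital's rule 4 times.
After differentiating numerator and denominator 4 times the quotient is (1024*e^(4*z) - 1944/(3*z + 1)^4)/(24); at z = 0 this is -115/3.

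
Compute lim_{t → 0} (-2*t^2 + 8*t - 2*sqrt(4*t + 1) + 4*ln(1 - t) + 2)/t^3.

-28/3

Substitution gives 0/0 (the numerator vanishes to order 3).
Expand each term to order t^3: the coefficient of t^3 in 4·ln(1 - t) is -4/3 and in -2·√(1 + 4t) is -8.
Lower-order terms cancel with the polynomial part, so the numerator is (-28/3)·t^3 + o(t^3), and the limit is (-28/3)/(1) = -28/3.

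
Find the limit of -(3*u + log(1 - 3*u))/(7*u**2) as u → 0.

9/14

Direct substitution gives 0/0.
Apply L'Hôpital: lim (3 - 3/(1 - 3*u))/(-14*u), still 0/0.
After 2 applications of L'Hôpital's rule the quotient is (-9/(1 - 3*u)^2)/(-14); substituting u = 0 gives 9/14.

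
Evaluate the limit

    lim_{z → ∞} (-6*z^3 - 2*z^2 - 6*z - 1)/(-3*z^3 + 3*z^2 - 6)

2

Numerator and denominator both have degree 3.
Dividing every term by z^3, all lower-order terms vanish and the limit is the ratio of leading coefficients, -6/(-3) = 2.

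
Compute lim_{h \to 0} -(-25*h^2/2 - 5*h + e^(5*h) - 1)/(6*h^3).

Direct substitution gives 0/0.
Apply L'Hôpital: lim (-25*h + 5*e^(5*h) - 5)/(-18*h^2), still 0/0.
Apply L'Hôpital: lim (25*e^(5*h) - 25)/(-36*h), still 0/0.
After 3 applications of L'Hôpital's rule the quotient is (125*e^(5*h))/(-36); substituting h = 0 gives -125/36.

-125/36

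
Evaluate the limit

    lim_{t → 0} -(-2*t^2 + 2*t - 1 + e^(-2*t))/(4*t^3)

Direct substitution gives 0/0.
Apply L'Hôpital: lim (-4*t + 2 - 2*e^(-2*t))/(-12*t^2), still 0/0.
Apply L'Hôpital: lim (-4 + 4*e^(-2*t))/(-24*t), still 0/0.
After 3 applications of L'Hôpital's rule the quotient is (-8*e^(-2*t))/(-24); substituting t = 0 gives 1/3.

1/3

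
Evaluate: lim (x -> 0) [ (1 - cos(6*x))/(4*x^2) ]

9/2

Substitution gives 0/0.
Use (1 − cos u)/u² → 1/2 with u = 6x: the limit is 6²/(2·4) = 9/2.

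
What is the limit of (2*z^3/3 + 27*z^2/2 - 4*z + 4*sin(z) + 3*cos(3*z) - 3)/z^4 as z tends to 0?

81/8

Substitution gives 0/0 (the numerator vanishes to order 4).
Expand each term to order z^4: the coefficient of z^4 in 4·sin(z) is 0 and in 3·cos(3z) is 81/8.
Lower-order terms cancel with the polynomial part, so the numerator is (81/8)·z^4 + o(z^4), and the limit is (81/8)/(1) = 81/8.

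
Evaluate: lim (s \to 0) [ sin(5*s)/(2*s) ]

Substitution gives 0/0.
Write it as (5/2)·sin(5s)/(5s); since sin(u)/u → 1, the limit is 5/2.

5/2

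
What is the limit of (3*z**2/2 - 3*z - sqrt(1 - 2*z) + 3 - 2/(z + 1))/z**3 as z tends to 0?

Substitution gives 0/0 (the numerator vanishes to order 3).
Expand each term to order z^3: the coefficient of z^3 in -2·1/(1 + z) is 2 and in −√(1 - 2z) is 1/2.
Lower-order terms cancel with the polynomial part, so the numerator is (5/2)·z^3 + o(z^3), and the limit is (5/2)/(1) = 5/2.

5/2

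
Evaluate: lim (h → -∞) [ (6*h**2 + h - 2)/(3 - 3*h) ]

∞

The numerator has higher degree (2 > 1); the quotient behaves like (6/(-3))·h^1 for large |h|.
As h → −∞ this diverges to ∞.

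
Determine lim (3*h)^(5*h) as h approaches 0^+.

Base → 0⁺ and exponent → 0⁺: a 0^0 form.
Take logs: 5h·ln(3h). This is 0·(−∞); rewriting as ln(3h)/(1/(5h)) and applying L'Hôpital gives 0.
Hence the limit is e^0 = 1.

1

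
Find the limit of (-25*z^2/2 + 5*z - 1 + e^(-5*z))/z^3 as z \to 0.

Direct substitution gives 0/0.
Apply L'Hôpital: lim (-25*z + 5 - 5*e^(-5*z))/(3*z^2), still 0/0.
Apply L'Hôpital: lim (-25 + 25*e^(-5*z))/(6*z), still 0/0.
After 3 applications of L'Hôpital's rule the quotient is (-125*e^(-5*z))/(6); substituting z = 0 gives -125/6.

-125/6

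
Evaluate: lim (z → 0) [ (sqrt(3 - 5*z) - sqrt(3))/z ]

Substitution gives 0/0. Multiply numerator and denominator by the conjugate √(3 - 5z) + √3.
The numerator becomes (3 - 5z) − 3 = -5z, so the expression simplifies to -5/(√(3 - 5z) + √3).
Letting z → 0 gives -5/(2√3) = -5*√(3)/6.

-5*√(3)/6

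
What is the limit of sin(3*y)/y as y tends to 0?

3

Substitution gives 0/0.
Write it as (3)·sin(3y)/(3y); since sin(u)/u → 1, the limit is 3.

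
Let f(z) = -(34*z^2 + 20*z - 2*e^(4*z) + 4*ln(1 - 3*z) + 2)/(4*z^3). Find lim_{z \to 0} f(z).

43/3

Substitution gives 0/0; apply L'Hôpital's rule 3 times.
After differentiating numerator and denominator 3 times the quotient is (-128*e^(4*z) + 216/(3*z - 1)^3)/(-24); at z = 0 this is 43/3.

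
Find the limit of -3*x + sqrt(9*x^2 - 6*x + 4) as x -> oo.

This has the form ∞ − ∞. Multiply and divide by the conjugate √(9*x^2 - 6*x + 4) + 3x.
That gives (-6x + 4) / (√(9*x^2 - 6*x + 4) + 3x).
Divide numerator and denominator by x: the limit is -6/(2·3) = -1.

-1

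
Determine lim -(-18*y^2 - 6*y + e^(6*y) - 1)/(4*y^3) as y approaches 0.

-9

Direct substitution gives 0/0.
Apply L'Hôpital: lim (-36*y + 6*e^(6*y) - 6)/(-12*y^2), still 0/0.
Apply L'Hôpital: lim (36*e^(6*y) - 36)/(-24*y), still 0/0.
After 3 applications of L'Hôpital's rule the quotient is (216*e^(6*y))/(-24); substituting y = 0 gives -9.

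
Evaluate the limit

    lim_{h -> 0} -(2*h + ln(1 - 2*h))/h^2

Direct substitution gives 0/0.
Apply L'Hôpital: lim (2 - 2/(1 - 2*h))/(-2*h), still 0/0.
After 2 applications of L'Hôpital's rule the quotient is (-4/(1 - 2*h)^2)/(-2); substituting h = 0 gives 2.

2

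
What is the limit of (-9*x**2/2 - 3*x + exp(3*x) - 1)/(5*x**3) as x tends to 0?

9/10

Direct substitution gives 0/0.
Apply L'Hôpital: lim (-9*x + 3*e^(3*x) - 3)/(15*x^2), still 0/0.
Apply L'Hôpital: lim (9*e^(3*x) - 9)/(30*x), still 0/0.
After 3 applications of L'Hôpital's rule the quotient is (27*e^(3*x))/(30); substituting x = 0 gives 9/10.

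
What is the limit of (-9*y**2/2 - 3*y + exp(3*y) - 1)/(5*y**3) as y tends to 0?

9/10

Direct substitution gives 0/0.
Apply L'Hôpital: lim (-9*y + 3*e^(3*y) - 3)/(15*y^2), still 0/0.
Apply L'Hôpital: lim (9*e^(3*y) - 9)/(30*y), still 0/0.
After 3 applications of L'Hôpital's rule the quotient is (27*e^(3*y))/(30); substituting y = 0 gives 9/10.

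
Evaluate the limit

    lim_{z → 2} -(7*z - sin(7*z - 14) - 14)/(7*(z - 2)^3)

-49/6

Direct substitution gives 0/0.
Apply L'Hôpital: lim (7 - 7*cos(7*z - 14))/(-21*(z - 2)^2), still 0/0.
Apply L'Hôpital: lim (49*sin(7*z - 14))/(84 - 42*z), still 0/0.
After 3 applications of L'Hôpital's rule the quotient is (343*cos(7*z - 14))/(-42); substituting z = 2 gives -49/6.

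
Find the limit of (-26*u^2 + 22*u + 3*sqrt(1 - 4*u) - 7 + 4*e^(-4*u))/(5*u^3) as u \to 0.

Substitution gives 0/0; apply L'Hôpital's rule 3 times.
After differentiating numerator and denominator 3 times the quotient is (-256*e^(-4*u) - 72/(1 - 4*u)^(5/2))/(30); at u = 0 this is -164/15.

-164/15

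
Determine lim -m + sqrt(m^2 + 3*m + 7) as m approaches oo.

3/2

This has the form ∞ − ∞. Multiply and divide by the conjugate √(m^2 + 3*m + 7) + m.
That gives (3m + 7) / (√(m^2 + 3*m + 7) + m).
Divide numerator and denominator by m: the limit is 3/(2·1) = 3/2.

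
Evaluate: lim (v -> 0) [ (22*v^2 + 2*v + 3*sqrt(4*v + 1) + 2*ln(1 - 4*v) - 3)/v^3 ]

Substitution gives 0/0; apply L'Hôpital's rule 3 times.
After differentiating numerator and denominator 3 times the quotient is (72/(4*v + 1)^(5/2) + 256/(4*v - 1)^3)/(6); at v = 0 this is -92/3.

-92/3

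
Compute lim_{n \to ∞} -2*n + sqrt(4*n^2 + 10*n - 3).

5/2

This has the form ∞ − ∞. Multiply and divide by the conjugate √(4*n^2 + 10*n - 3) + 2n.
That gives (10n - 3) / (√(4*n^2 + 10*n - 3) + 2n).
Divide numerator and denominator by n: the limit is 10/(2·2) = 5/2.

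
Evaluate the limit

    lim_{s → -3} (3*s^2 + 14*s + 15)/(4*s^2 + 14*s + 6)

Direct substitution gives 0/0, so factor. Both numerator and denominator have (s + 3) as a factor.
After cancelling, the expression reduces to (3*s + 5)/(4*s + 2).
Substituting s = -3 gives 2/5.

2/5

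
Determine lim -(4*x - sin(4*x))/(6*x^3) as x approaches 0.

-16/9

Direct substitution gives 0/0.
Apply L'Hôpital: lim (4 - 4*cos(4*x))/(-18*x^2), still 0/0.
Apply L'Hôpital: lim (16*sin(4*x))/(-36*x), still 0/0.
After 3 applications of L'Hôpital's rule the quotient is (64*cos(4*x))/(-36); substituting x = 0 gives -16/9.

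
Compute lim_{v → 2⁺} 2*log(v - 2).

-∞

As v → 2⁺, v - 2 → 0⁺ and ln(v - 2) → −∞.
Multiplying by 2 gives -∞.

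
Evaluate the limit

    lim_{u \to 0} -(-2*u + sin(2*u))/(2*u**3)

Direct substitution gives 0/0.
Apply L'Hôpital: lim (2*cos(2*u) - 2)/(-6*u^2), still 0/0.
Apply L'Hôpital: lim (-4*sin(2*u))/(-12*u), still 0/0.
After 3 applications of L'Hôpital's rule the quotient is (-8*cos(2*u))/(-12); substituting u = 0 gives 2/3.

2/3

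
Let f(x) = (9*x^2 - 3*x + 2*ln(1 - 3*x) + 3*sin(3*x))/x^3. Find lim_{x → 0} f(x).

Substitution gives 0/0 (the numerator vanishes to order 3).
Expand each term to order x^3: the coefficient of x^3 in 3·sin(3x) is -27/2 and in 2·ln(1 - 3x) is -18.
Lower-order terms cancel with the polynomial part, so the numerator is (-63/2)·x^3 + o(x^3), and the limit is (-63/2)/(1) = -63/2.

-63/2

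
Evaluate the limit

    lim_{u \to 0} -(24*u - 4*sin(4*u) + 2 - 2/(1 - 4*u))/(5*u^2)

Substitution gives 0/0 (the numerator vanishes to order 2).
Expand each term to order u^2: the coefficient of u^2 in -4·sin(4u) is 0 and in -2·1/(1 - 4u) is -32.
Lower-order terms cancel with the polynomial part, so the numerator is (-32)·u^2 + o(u^2), and the limit is (-32)/(-5) = 32/5.

32/5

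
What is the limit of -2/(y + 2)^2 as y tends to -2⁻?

-∞

As y → -2⁻, (y + 2) → 0⁻, so (y + 2)^2 → 0⁺ and -2/(y + 2)^2 → -∞.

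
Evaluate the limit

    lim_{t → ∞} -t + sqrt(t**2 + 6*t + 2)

3

An ∞ − ∞ form. Rationalising with the conjugate, the difference becomes (6t + 2) / (√(t^2 + 6*t + 2) + t).
For large t the denominator behaves like 2·t, so the quotient tends to 6/2 = 3.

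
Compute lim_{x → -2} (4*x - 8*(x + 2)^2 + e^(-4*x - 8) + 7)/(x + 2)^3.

-32/3

Direct substitution gives 0/0.
Apply L'Hôpital: lim (-16*x - 4*e^(-4*x - 8) - 28)/(3*(x + 2)^2), still 0/0.
Apply L'Hôpital: lim (16*e^(-4*x - 8) - 16)/(6*x + 12), still 0/0.
After 3 applications of L'Hôpital's rule the quotient is (-64*e^(-4*x - 8))/(6); substituting x = -2 gives -32/3.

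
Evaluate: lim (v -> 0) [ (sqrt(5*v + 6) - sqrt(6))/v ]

Substitution gives 0/0. Multiply numerator and denominator by the conjugate √(6 + 5v) + √6.
The numerator becomes (6 + 5v) − 6 = 5v, so the expression simplifies to 5/(√(6 + 5v) + √6).
Letting v → 0 gives 5/(2√6) = 5*√(6)/12.

5*√(6)/12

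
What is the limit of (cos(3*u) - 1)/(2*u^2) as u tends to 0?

Direct substitution gives 0/0.
Apply L'Hôpital: lim (-3*sin(3*u))/(4*u), still 0/0.
After 2 applications of L'Hôpital's rule the quotient is (-9*cos(3*u))/(4); substituting u = 0 gives -9/4.

-9/4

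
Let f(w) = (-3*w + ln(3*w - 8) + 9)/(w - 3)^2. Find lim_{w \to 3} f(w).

Direct substitution gives 0/0.
Apply L'Hôpital: lim (-3 + 3/(3*w - 8))/(2*w - 6), still 0/0.
After 2 applications of L'Hôpital's rule the quotient is (-9/(3*w - 8)^2)/(2); substituting w = 3 gives -9/2.

-9/2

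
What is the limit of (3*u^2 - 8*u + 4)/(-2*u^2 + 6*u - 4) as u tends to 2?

-2

Since u = 2 makes numerator and denominator zero, (u - 2) divides both.
Cancelling it gives (3*u - 2)/(2 - 2*u); now plug in u = 2 to get -2.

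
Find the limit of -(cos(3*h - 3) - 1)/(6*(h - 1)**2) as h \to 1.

3/4

Direct substitution gives 0/0.
Apply L'Hôpital: lim (-3*sin(3*h - 3))/(12 - 12*h), still 0/0.
After 2 applications of L'Hôpital's rule the quotient is (-9*cos(3*h - 3))/(-12); substituting h = 1 gives 3/4.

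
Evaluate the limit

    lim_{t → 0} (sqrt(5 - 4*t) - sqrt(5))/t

Substitution gives 0/0. Multiply numerator and denominator by the conjugate √(5 - 4t) + √5.
The numerator becomes (5 - 4t) − 5 = -4t, so the expression simplifies to -4/(√(5 - 4t) + √5).
Letting t → 0 gives -4/(2√5) = -2*√(5)/5.

-2*√(5)/5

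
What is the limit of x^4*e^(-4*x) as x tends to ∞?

Write as x^4/e^{4x}, an ∞/∞ form.
Exponential growth dominates any polynomial, so repeated L'Hôpital (or the standard result) gives 0.

0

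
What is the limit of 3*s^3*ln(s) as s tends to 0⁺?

This is a 0·(−∞) form. Rewrite as 3·ln(s) / s^(−3) and apply L'Hôpital:
the derivative quotient is 3·(1/s) / (−3·s^(−4)) = (-3/3)·s^3 → 0.

0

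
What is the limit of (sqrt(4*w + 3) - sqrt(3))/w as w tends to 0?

Substitution gives 0/0. Multiply numerator and denominator by the conjugate √(3 + 4w) + √3.
The numerator becomes (3 + 4w) − 3 = 4w, so the expression simplifies to 4/(√(3 + 4w) + √3).
Letting w → 0 gives 4/(2√3) = 2*√(3)/3.

2*√(3)/3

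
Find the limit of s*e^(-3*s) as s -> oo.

Write as s^1/e^{3s}, an ∞/∞ form.
Exponential growth dominates any polynomial, so repeated L'Hôpital (or the standard result) gives 0.

0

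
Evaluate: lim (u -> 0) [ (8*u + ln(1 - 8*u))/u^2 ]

-32

Direct substitution gives 0/0.
Apply L'Hôpital: lim (8 - 8/(1 - 8*u))/(2*u), still 0/0.
After 2 applications of L'Hôpital's rule the quotient is (-64/(1 - 8*u)^2)/(2); substituting u = 0 gives -32.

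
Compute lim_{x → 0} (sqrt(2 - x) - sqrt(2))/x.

Substitution gives 0/0. Multiply numerator and denominator by the conjugate √(2 - x) + √2.
The numerator becomes (2 - x) − 2 = -x, so the expression simplifies to -1/(√(2 - x) + √2).
Letting x → 0 gives -1/(2√2) = -√(2)/4.

-√(2)/4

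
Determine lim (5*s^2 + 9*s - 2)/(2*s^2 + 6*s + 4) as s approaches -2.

11/2

At s = -2 both the top and bottom vanish — a removable singularity. Factoring out (s + 2) from each leaves (5*s - 1)/(2*s + 2), which at s = -2 equals 11/2.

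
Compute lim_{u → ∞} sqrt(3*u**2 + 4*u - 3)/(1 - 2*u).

For large |u|, √(3*u^2 + 4*u - 3) ≈ √3·|u| and the denominator ≈ -2u.
Since u → +∞, |u| = u, giving √3/(-2) = -√(3)/2.

-√(3)/2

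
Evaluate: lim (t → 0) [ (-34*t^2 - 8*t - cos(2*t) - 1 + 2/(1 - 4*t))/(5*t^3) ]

128/5

Substitution gives 0/0; apply L'Hôpital's rule 3 times.
After differentiating numerator and denominator 3 times the quotient is (-8*sin(2*t) + 768/(4*t - 1)^4)/(30); at t = 0 this is 128/5.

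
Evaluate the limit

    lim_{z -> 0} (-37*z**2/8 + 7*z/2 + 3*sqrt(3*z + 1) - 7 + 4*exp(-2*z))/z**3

Substitution gives 0/0; apply L'Hôpital's rule 3 times.
After differentiating numerator and denominator 3 times the quotient is (-32*e^(-2*z) + 243/(8*(3*z + 1)^(5/2)))/(6); at z = 0 this is -13/48.

-13/48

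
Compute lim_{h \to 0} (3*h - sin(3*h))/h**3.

9/2

Direct substitution gives 0/0.
Apply L'Hôpital: lim (3 - 3*cos(3*h))/(3*h^2), still 0/0.
Apply L'Hôpital: lim (9*sin(3*h))/(6*h), still 0/0.
After 3 applications of L'Hôpital's rule the quotient is (27*cos(3*h))/(6); substituting h = 0 gives 9/2.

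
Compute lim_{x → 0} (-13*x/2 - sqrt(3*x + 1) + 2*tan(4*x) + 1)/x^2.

Substitution gives 0/0; apply L'Hôpital's rule 2 times.
After differentiating numerator and denominator 2 times the quotient is (64*tan(4*x)/cos(4*x)^2 + 9/(4*(3*x + 1)^(3/2)))/(2); at x = 0 this is 9/8.

9/8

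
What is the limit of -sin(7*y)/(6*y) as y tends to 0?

Substitution gives 0/0.
Write it as (7/(-6))·sin(7y)/(7y); since sin(u)/u → 1, the limit is -7/6.

-7/6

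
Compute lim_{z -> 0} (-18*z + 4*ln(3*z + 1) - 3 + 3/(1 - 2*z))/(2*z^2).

Substitution gives 0/0; apply L'Hôpital's rule 2 times.
After differentiating numerator and denominator 2 times the quotient is (-36/(3*z + 1)^2 - 24/(2*z - 1)^3)/(4); at z = 0 this is -3.

-3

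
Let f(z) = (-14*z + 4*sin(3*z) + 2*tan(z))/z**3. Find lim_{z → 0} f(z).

-52/3

Substitution gives 0/0 (the numerator vanishes to order 3).
Expand each term to order z^3: the coefficient of z^3 in 2·tan(z) is 2/3 and in 4·sin(3z) is -18.
Lower-order terms cancel with the polynomial part, so the numerator is (-52/3)·z^3 + o(z^3), and the limit is (-52/3)/(1) = -52/3.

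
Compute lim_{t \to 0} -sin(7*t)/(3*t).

Substitution gives 0/0.
Write it as (7/(-3))·sin(7t)/(7t); since sin(u)/u → 1, the limit is -7/3.

-7/3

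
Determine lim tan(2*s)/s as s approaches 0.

2

Substitution gives 0/0.
Since tan(u)/u → 1 as u → 0, tan(2s)/(2s) → 1 and the limit is 2.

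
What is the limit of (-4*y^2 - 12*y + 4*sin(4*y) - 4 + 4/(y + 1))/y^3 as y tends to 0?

Substitution gives 0/0; apply L'Hôpital's rule 3 times.
After differentiating numerator and denominator 3 times the quotient is (-256*cos(4*y) - 24/(y + 1)^4)/(6); at y = 0 this is -140/3.

-140/3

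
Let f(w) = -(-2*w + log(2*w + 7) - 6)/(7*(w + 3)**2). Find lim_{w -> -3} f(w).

Direct substitution gives 0/0.
Apply L'Hôpital: lim (-2 + 2/(2*w + 7))/(-14*w - 42), still 0/0.
After 2 applications of L'Hôpital's rule the quotient is (-4/(2*w + 7)^2)/(-14); substituting w = -3 gives 2/7.

2/7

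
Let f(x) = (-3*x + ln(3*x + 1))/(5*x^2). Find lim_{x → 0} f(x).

-9/10

Direct substitution gives 0/0.
Apply L'Hôpital: lim (-3 + 3/(3*x + 1))/(10*x), still 0/0.
After 2 applications of L'Hôpital's rule the quotient is (-9/(3*x + 1)^2)/(10); substituting x = 0 gives -9/10.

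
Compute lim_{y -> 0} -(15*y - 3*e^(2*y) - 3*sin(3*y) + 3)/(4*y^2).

3/2

Substitution gives 0/0; apply L'Hôpital's rule 2 times.
After differentiating numerator and denominator 2 times the quotient is (-12*e^(2*y) + 27*sin(3*y))/(-8); at y = 0 this is 3/2.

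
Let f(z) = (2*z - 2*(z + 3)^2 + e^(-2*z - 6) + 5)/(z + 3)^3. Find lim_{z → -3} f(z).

Direct substitution gives 0/0.
Apply L'Hôpital: lim (-4*z - 2*e^(-2*z - 6) - 10)/(3*(z + 3)^2), still 0/0.
Apply L'Hôpital: lim (4*e^(-2*z - 6) - 4)/(6*z + 18), still 0/0.
After 3 applications of L'Hôpital's rule the quotient is (-8*e^(-2*z - 6))/(6); substituting z = -3 gives -4/3.

-4/3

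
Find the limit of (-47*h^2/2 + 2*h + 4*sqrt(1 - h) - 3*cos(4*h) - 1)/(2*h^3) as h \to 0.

Substitution gives 0/0; apply L'Hôpital's rule 3 times.
After differentiating numerator and denominator 3 times the quotient is (-192*sin(4*h) - 3/(2*(1 - h)^(5/2)))/(12); at h = 0 this is -1/8.

-1/8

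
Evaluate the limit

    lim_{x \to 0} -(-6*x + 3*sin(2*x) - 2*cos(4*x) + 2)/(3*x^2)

Substitution gives 0/0 (the numerator vanishes to order 2).
Expand each term to order x^2: the coefficient of x^2 in -2·cos(4x) is 16 and in 3·sin(2x) is 0.
Lower-order terms cancel with the polynomial part, so the numerator is (16)·x^2 + o(x^2), and the limit is (16)/(-3) = -16/3.

-16/3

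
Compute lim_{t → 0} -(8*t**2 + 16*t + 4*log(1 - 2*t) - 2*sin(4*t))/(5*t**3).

Substitution gives 0/0; apply L'Hôpital's rule 3 times.
After differentiating numerator and denominator 3 times the quotient is (128*cos(4*t) + 64/(2*t - 1)^3)/(-30); at t = 0 this is -32/15.

-32/15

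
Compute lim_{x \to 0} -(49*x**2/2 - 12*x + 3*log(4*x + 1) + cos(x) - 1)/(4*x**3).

-16

Substitution gives 0/0 (the numerator vanishes to order 3).
Expand each term to order x^3: the coefficient of x^3 in 3·ln(1 + 4x) is 64 and in cos(x) is 0.
Lower-order terms cancel with the polynomial part, so the numerator is (64)·x^3 + o(x^3), and the limit is (64)/(-4) = -16.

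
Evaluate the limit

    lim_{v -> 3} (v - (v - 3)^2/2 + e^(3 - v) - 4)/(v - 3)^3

-1/6

Direct substitution gives 0/0.
Apply L'Hôpital: lim (-v - e^(3 - v) + 4)/(3*(v - 3)^2), still 0/0.
Apply L'Hôpital: lim (e^(3 - v) - 1)/(6*v - 18), still 0/0.
After 3 applications of L'Hôpital's rule the quotient is (-e^(3 - v))/(6); substituting v = 3 gives -1/6.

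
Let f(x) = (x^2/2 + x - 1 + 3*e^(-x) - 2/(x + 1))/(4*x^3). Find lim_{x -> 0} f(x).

3/8

Substitution gives 0/0 (the numerator vanishes to order 3).
Expand each term to order x^3: the coefficient of x^3 in 3·e^(-x) is -1/2 and in -2·1/(1 + x) is 2.
Lower-order terms cancel with the polynomial part, so the numerator is (3/2)·x^3 + o(x^3), and the limit is (3/2)/(4) = 3/8.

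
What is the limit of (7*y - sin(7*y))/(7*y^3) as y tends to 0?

49/6

Direct substitution gives 0/0.
Apply L'Hôpital: lim (7 - 7*cos(7*y))/(21*y^2), still 0/0.
Apply L'Hôpital: lim (49*sin(7*y))/(42*y), still 0/0.
After 3 applications of L'Hôpital's rule the quotient is (343*cos(7*y))/(42); substituting y = 0 gives 49/6.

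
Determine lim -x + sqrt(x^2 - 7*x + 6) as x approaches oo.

-7/2

An ∞ − ∞ form. Rationalising with the conjugate, the difference becomes (-7x + 6) / (√(x^2 - 7*x + 6) + x).
For large x the denominator behaves like 2·x, so the quotient tends to -7/2 = -7/2.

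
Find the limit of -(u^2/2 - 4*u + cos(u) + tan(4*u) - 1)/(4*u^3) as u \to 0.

-16/3

Substitution gives 0/0; apply L'Hôpital's rule 3 times.
After differentiating numerator and denominator 3 times the quotient is (sin(u) + 384*tan(4*u)^4 + 512*tan(4*u)^2 + 128)/(-24); at u = 0 this is -16/3.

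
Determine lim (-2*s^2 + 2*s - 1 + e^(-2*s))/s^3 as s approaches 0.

Direct substitution gives 0/0.
Apply L'Hôpital: lim (-4*s + 2 - 2*e^(-2*s))/(3*s^2), still 0/0.
Apply L'Hôpital: lim (-4 + 4*e^(-2*s))/(6*s), still 0/0.
After 3 applications of L'Hôpital's rule the quotient is (-8*e^(-2*s))/(6); substituting s = 0 gives -4/3.

-4/3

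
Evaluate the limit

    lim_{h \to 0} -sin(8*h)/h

-8

Substitution gives 0/0.
Write it as (8/(-1))·sin(8h)/(8h); since sin(u)/u → 1, the limit is -8.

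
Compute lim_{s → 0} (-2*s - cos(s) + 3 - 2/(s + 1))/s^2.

-3/2

Substitution gives 0/0 (the numerator vanishes to order 2).
Expand each term to order s^2: the coefficient of s^2 in -2·1/(1 + s) is -2 and in −cos(s) is 1/2.
Lower-order terms cancel with the polynomial part, so the numerator is (-3/2)·s^2 + o(s^2), and the limit is (-3/2)/(1) = -3/2.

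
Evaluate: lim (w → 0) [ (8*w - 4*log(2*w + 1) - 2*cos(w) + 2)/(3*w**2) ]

3

Substitution gives 0/0; apply L'Hôpital's rule 2 times.
After differentiating numerator and denominator 2 times the quotient is (2*cos(w) + 16/(2*w + 1)^2)/(6); at w = 0 this is 3.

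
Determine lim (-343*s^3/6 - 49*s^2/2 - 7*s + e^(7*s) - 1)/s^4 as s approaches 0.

2401/24

Direct substitution gives 0/0.
Apply L'Hôpital: lim (-343*s^2/2 - 49*s + 7*e^(7*s) - 7)/(4*s^3), still 0/0.
Apply L'Hôpital: lim (-343*s + 49*e^(7*s) - 49)/(12*s^2), still 0/0.
Apply L'Hôpital: lim (343*e^(7*s) - 343)/(24*s), still 0/0.
After 4 applications of L'Hôpital's rule the quotient is (2401*e^(7*s))/(24); substituting s = 0 gives 2401/24.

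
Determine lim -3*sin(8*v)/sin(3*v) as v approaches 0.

Substitution gives 0/0.
Divide numerator and denominator by v: sin(8v)/v → 8 and sin(3v)/v → 3, so the limit is -3·8/3 = -8.

-8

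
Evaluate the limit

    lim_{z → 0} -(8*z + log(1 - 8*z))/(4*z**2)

Direct substitution gives 0/0.
Apply L'Hôpital: lim (8 - 8/(1 - 8*z))/(-8*z), still 0/0.
After 2 applications of L'Hôpital's rule the quotient is (-64/(1 - 8*z)^2)/(-8); substituting z = 0 gives 8.

8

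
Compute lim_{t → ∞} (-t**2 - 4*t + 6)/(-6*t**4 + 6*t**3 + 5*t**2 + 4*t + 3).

0

The denominator has degree 4 and the numerator degree 2. Dividing numerator and denominator by t^4 sends every term to 0 except the leading denominator term, so the limit is 0.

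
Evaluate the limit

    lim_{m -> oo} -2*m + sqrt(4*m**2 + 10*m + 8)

5/2

This has the form ∞ − ∞. Multiply and divide by the conjugate √(4*m^2 + 10*m + 8) + 2m.
That gives (10m + 8) / (√(4*m^2 + 10*m + 8) + 2m).
Divide numerator and denominator by m: the limit is 10/(2·2) = 5/2.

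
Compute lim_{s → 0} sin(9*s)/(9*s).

1

Substitution gives 0/0.
Write it as (9/9)·sin(9s)/(9s); since sin(u)/u → 1, the limit is 1.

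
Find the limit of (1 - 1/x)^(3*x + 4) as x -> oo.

e^(-3)

Let L be the limit and take ln: ln L = lim (3x + 4)·ln(1 - 1/x) = lim (3x + 4)·(-1/x + O(1/x²)) = -3.
Hence L = e^(-3).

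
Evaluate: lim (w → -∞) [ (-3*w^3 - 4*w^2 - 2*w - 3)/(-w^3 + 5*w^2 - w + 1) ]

3

Numerator and denominator both have degree 3.
Dividing every term by w^3, all lower-order terms vanish and the limit is the ratio of leading coefficients, -3/(-1) = 3.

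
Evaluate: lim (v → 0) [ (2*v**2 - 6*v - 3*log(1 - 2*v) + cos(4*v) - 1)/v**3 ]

8

Substitution gives 0/0 (the numerator vanishes to order 3).
Expand each term to order v^3: the coefficient of v^3 in cos(4v) is 0 and in -3·ln(1 - 2v) is 8.
Lower-order terms cancel with the polynomial part, so the numerator is (8)·v^3 + o(v^3), and the limit is (8)/(1) = 8.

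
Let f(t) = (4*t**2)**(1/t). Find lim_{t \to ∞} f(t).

1

Base → ∞ and exponent → 0: an ∞^0 form.
Take logs: (1/t)·ln(4·t^2) = (ln 4 + 2·ln t)/t → 0.
So the limit is e^0 = 1.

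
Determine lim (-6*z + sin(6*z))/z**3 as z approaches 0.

-36

Direct substitution gives 0/0.
Apply L'Hôpital: lim (6*cos(6*z) - 6)/(3*z^2), still 0/0.
Apply L'Hôpital: lim (-36*sin(6*z))/(6*z), still 0/0.
After 3 applications of L'Hôpital's rule the quotient is (-216*cos(6*z))/(6); substituting z = 0 gives -36.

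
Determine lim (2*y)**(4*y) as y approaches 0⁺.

1

Base → 0⁺ and exponent → 0⁺: a 0^0 form.
Take logs: 4y·ln(2y). This is 0·(−∞); rewriting as ln(2y)/(1/(4y)) and applying L'Hôpital gives 0.
Hence the limit is e^0 = 1.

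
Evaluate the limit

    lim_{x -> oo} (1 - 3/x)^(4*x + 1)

e^(-12)

Let L be the limit and take ln: ln L = lim (4x + 1)·ln(1 - 3/x) = lim (4x + 1)·(-3/x + O(1/x²)) = -12.
Hence L = e^(-12).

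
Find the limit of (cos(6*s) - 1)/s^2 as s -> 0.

-18

Direct substitution gives 0/0.
Apply L'Hôpital: lim (-6*sin(6*s))/(2*s), still 0/0.
After 2 applications of L'Hôpital's rule the quotient is (-36*cos(6*s))/(2); substituting s = 0 gives -18.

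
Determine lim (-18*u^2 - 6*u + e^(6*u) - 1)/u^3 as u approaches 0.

36

Direct substitution gives 0/0.
Apply L'Hôpital: lim (-36*u + 6*e^(6*u) - 6)/(3*u^2), still 0/0.
Apply L'Hôpital: lim (36*e^(6*u) - 36)/(6*u), still 0/0.
After 3 applications of L'Hôpital's rule the quotient is (216*e^(6*u))/(6); substituting u = 0 gives 36.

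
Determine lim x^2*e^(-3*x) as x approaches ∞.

Write as x^2/e^{3x}, an ∞/∞ form.
Exponential growth dominates any polynomial, so repeated L'Hôpital (or the standard result) gives 0.

0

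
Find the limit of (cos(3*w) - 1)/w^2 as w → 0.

-9/2

Direct substitution gives 0/0.
Apply L'Hôpital: lim (-3*sin(3*w))/(2*w), still 0/0.
After 2 applications of L'Hôpital's rule the quotient is (-9*cos(3*w))/(2); substituting w = 0 gives -9/2.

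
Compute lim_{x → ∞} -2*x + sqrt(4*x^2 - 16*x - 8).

-4

An ∞ − ∞ form. Rationalising with the conjugate, the difference becomes (-16x - 8) / (√(4*x^2 - 16*x - 8) + 2x).
For large x the denominator behaves like 2·2x, so the quotient tends to -16/4 = -4.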